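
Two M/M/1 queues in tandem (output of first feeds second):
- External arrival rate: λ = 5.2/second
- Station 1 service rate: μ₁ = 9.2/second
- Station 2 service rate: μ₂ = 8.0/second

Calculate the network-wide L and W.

By Jackson's theorem, each station behaves as independent M/M/1.
Station 1: ρ₁ = 5.2/9.2 = 0.5652, L₁ = ρ₁/(1-ρ₁) = λ/(μ₁-λ) = 5.2/4.00 = 1.3000
Station 2: ρ₂ = 5.2/8.0 = 0.6500, L₂ = ρ₂/(1-ρ₂) = λ/(μ₂-λ) = 5.2/2.80 = 1.8571
Total: L = L₁ + L₂ = 1.3000 + 1.8571 = 3.1571
W = L/λ = 3.1571/5.2 = 0.6071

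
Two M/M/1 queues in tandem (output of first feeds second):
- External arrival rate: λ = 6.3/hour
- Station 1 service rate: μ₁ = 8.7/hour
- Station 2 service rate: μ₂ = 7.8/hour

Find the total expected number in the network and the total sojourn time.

By Jackson's theorem, each station behaves as independent M/M/1.
Station 1: ρ₁ = 6.3/8.7 = 0.7241, L₁ = ρ₁/(1-ρ₁) = λ/(μ₁-λ) = 6.3/2.40 = 2.6250
Station 2: ρ₂ = 6.3/7.8 = 0.8077, L₂ = ρ₂/(1-ρ₂) = λ/(μ₂-λ) = 6.3/1.50 = 4.2000
Total: L = L₁ + L₂ = 2.6250 + 4.2000 = 6.8250
W = L/λ = 6.8250/6.3 = 1.0833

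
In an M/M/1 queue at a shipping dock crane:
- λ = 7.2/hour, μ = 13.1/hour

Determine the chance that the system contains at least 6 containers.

ρ = λ/μ = 7.2/13.1 = 0.54962
P(N ≥ n) = ρⁿ
P(N ≥ 6) = 0.54962^6
P(N ≥ 6) = 0.02757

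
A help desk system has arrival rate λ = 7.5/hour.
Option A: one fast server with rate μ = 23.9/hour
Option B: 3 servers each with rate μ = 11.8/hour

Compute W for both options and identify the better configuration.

Option A: single server μ = 23.9 (M/M/1)
  ρ_A = 7.5/23.9 = 0.3138
  W_A = 1/(μ-λ) = 1/(23.9-7.5) = 1/16.40 = 0.06098

Option B: 3 servers μ = 11.8 (M/M/3)
  ρ_B = λ/(cμ) = 7.5/(3×11.8) = 0.2119
  Offered load a = λ/μ = cρ = 7.5/11.8 = 0.6356
  P₀ = [ Σₙ₌₀^2 aⁿ/n! + a^3/(3!(1-ρ)) ]⁻¹
  Σ = a^0/0! + a^1/1! + a^2/2! = 1.0000 + 0.6356 + 0.2020 = 1.8376
  a^3/(3!(1-ρ)) = 0.25677/(6 × 0.78814) = 0.05430
  P₀ = 1/(1.8376 + 0.05430) = 0.5286
  Lq = P₀·a^3·ρ / (3!(1-ρ)²) = 0.52857 × 0.25677 × 0.21186 / (6 × 0.62116) = 0.007715
  Wq_B = Lq/λ = 0.007715/7.5 = 0.0010287
  W_B = Wq_B + 1/μ = 0.0010287 + 0.084746 = 0.08577

Since W_A = 0.06098 < W_B = 0.08577, Option A (single fast server) has the shorter time in system.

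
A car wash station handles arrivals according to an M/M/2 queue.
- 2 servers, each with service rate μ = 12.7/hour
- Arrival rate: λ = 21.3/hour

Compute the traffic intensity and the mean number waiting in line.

Traffic intensity: ρ = λ/(cμ) = 21.3/(2×12.7) = 0.8386
Since ρ = 0.8386 < 1, system is stable.
Offered load a = λ/μ = cρ = 21.3/12.7 = 1.6772
P₀ = [ Σₙ₌₀^1 aⁿ/n! + a^2/(2!(1-ρ)) ]⁻¹
Σ = a^0/0! + a^1/1! = 1.0000 + 1.6772 = 2.6772
a^2/(2!(1-ρ)) = 2.81288/(2 × 0.161417) = 8.7131
P₀ = 1/(2.6772 + 8.7131) = 0.08779
Lq = P₀·a^2·ρ / (2!(1-ρ)²) = 0.08779443 × 2.812884 × 0.8385827 / (2 × 0.02605555) = 3.9741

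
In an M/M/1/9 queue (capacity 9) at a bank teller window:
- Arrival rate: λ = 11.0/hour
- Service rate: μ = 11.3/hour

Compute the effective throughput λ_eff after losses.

ρ = λ/μ = 11.0/11.3 = 0.97345
P₀ = (1-ρ)/(1-ρ^(K+1)) = (1-0.97345)/(1-0.97345^10) = 0.02655/0.2359 = 0.1125
P_K = P₀×ρ^K = 0.11254 × 0.97345^9 = 0.11254 × 0.78492 = 0.08833
λ_eff = λ(1-P_K) = 11.0 × (1 - 0.088332) = 11.0 × 0.911668 = 10.0283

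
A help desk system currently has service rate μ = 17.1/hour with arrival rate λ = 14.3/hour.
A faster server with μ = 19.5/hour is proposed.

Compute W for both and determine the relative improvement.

System 1: ρ₁ = 14.3/17.1 = 0.8363, W₁ = 1/(17.1-14.3) = 0.3571
System 2: ρ₂ = 14.3/19.5 = 0.7333, W₂ = 1/(19.5-14.3) = 0.1923
Improvement: (W₁-W₂)/W₁ = (0.3571-0.1923)/0.3571 = 46.15%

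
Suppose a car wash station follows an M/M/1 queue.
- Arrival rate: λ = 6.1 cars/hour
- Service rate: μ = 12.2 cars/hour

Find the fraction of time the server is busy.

Server utilization: ρ = λ/μ
ρ = 6.1/12.2 = 0.5000
The server is busy 50.00% of the time.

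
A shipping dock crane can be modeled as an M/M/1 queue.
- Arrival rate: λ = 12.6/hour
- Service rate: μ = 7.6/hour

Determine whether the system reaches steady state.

Stability requires ρ = λ/(cμ) < 1
ρ = 12.6/(1 × 7.6) = 12.6/7.60 = 1.6579
Since 1.6579 ≥ 1, the system is UNSTABLE.
Queue grows without bound. Need μ > λ = 12.6.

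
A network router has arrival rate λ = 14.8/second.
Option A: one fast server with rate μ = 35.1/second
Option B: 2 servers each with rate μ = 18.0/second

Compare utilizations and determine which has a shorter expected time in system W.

Option A: single server μ = 35.1 (M/M/1)
  ρ_A = 14.8/35.1 = 0.4217
  W_A = 1/(μ-λ) = 1/(35.1-14.8) = 1/20.30 = 0.04926

Option B: 2 servers μ = 18.0 (M/M/2)
  ρ_B = λ/(cμ) = 14.8/(2×18.0) = 0.4111
  Offered load a = λ/μ = cρ = 14.8/18.0 = 0.8222
  P₀ = [ Σₙ₌₀^1 aⁿ/n! + a^2/(2!(1-ρ)) ]⁻¹
  Σ = a^0/0! + a^1/1! = 1.0000 + 0.8222 = 1.8222
  a^2/(2!(1-ρ)) = 0.6760/(2 × 0.5889) = 0.5740
  P₀ = 1/(1.8222 + 0.5740) = 0.4173
  Lq = P₀·a^2·ρ / (2!(1-ρ)²) = 0.4173 × 0.6760 × 0.4111 / (2 × 0.3468) = 0.1672
  Wq_B = Lq/λ = 0.16723/14.8 = 0.011299
  W_B = Wq_B + 1/μ = 0.011299 + 0.055556 = 0.06685

Since W_A = 0.04926 < W_B = 0.06685, Option A (single fast server) has the shorter time in system.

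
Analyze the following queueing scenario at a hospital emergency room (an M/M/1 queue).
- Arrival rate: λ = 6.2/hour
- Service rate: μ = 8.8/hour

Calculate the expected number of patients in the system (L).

ρ = λ/μ = 6.2/8.8 = 0.7045
For M/M/1: L = λ/(μ-λ)
L = 6.2/(8.8-6.2) = 6.2/2.60
L = 2.3846 patients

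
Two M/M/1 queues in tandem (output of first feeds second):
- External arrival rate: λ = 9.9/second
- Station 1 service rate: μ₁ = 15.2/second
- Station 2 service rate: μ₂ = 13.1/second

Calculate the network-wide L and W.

By Jackson's theorem, each station behaves as independent M/M/1.
Station 1: ρ₁ = 9.9/15.2 = 0.6513, L₁ = ρ₁/(1-ρ₁) = λ/(μ₁-λ) = 9.9/5.30 = 1.8679
Station 2: ρ₂ = 9.9/13.1 = 0.7557, L₂ = ρ₂/(1-ρ₂) = λ/(μ₂-λ) = 9.9/3.20 = 3.0938
Total: L = L₁ + L₂ = 1.8679 + 3.0938 = 4.9617
W = L/λ = 4.9617/9.9 = 0.5012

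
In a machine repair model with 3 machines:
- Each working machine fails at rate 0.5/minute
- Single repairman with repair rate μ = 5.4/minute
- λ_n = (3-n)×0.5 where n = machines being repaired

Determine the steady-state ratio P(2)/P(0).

P(2)/P(0) = ∏_{i=0}^{2-1} λ_i/μ_{i+1}
= (3-0)×0.5/5.4 × (3-1)×0.5/5.4
= 0.05144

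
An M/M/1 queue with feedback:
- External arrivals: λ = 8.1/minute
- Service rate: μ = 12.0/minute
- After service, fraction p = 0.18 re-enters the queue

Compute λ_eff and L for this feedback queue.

Effective arrival rate: λ_eff = λ/(1-p) = 8.1/(1-0.18) = 8.1/0.82 = 9.87805
ρ = λ_eff/μ = 9.87805/12.0 = 0.823171
L = ρ/(1-ρ) = 0.823171/(1-0.823171) = 4.6552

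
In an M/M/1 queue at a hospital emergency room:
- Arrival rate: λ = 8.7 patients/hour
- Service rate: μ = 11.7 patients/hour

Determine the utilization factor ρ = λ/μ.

Server utilization: ρ = λ/μ
ρ = 8.7/11.7 = 0.7436
The server is busy 74.36% of the time.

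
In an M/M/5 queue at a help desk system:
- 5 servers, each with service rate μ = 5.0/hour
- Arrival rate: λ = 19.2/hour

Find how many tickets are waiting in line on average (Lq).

Traffic intensity: ρ = λ/(cμ) = 19.2/(5×5.0) = 0.7680
Since ρ = 0.7680 < 1, system is stable.
Offered load a = λ/μ = cρ = 19.2/5.0 = 3.8400
P₀ = [ Σₙ₌₀^4 aⁿ/n! + a^5/(5!(1-ρ)) ]⁻¹
Σ = a^0/0! + a^1/1! + a^2/2! + a^3/3! + a^4/4! = 1.0000 + 3.8400 + 7.3728 + 9.4372 + 9.0597 = 30.7097
a^5/(5!(1-ρ)) = 834.9416/(120 × 0.2320) = 29.9907
P₀ = 1/(30.7097 + 29.9907) = 0.01647
Lq = P₀·a^5·ρ / (5!(1-ρ)²) = 0.0164744 × 834.9416 × 0.768000 / (120 × 0.0538240) = 1.6356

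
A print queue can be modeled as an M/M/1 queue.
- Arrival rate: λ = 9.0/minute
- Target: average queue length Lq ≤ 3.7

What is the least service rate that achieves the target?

For M/M/1: Lq = λ²/(μ(μ-λ))
Need Lq ≤ 3.7, i.e. μ(μ-λ) ≥ λ²/3.7
μ² - 9.0μ - 81.00/3.7 ≥ 0  →  μ² - 9.0μ - 21.8919 ≥ 0
Quadratic formula (positive root): μ = [λ + √(λ² + 4×21.8919)]/2
Discriminant: 81.00 + 4×21.8919 = 168.5676, √168.5676 = 12.9834
μ ≥ (9.0 + 12.9834)/2 = 10.9917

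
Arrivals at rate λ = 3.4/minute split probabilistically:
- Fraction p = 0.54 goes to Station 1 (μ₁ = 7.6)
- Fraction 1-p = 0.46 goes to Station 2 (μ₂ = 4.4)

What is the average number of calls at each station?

Effective rates: λ₁ = 3.4×0.54 = 1.836, λ₂ = 3.4×0.46 = 1.564
Station 1: ρ₁ = 1.836/7.6 = 0.24158, L₁ = ρ₁/(1-ρ₁) = 0.24158/(1-0.24158) = 0.3185
Station 2: ρ₂ = 1.564/4.4 = 0.35545, L₂ = ρ₂/(1-ρ₂) = 0.35545/(1-0.35545) = 0.5515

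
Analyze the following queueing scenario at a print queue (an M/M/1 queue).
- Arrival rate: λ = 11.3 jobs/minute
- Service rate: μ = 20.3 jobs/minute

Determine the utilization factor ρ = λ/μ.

Server utilization: ρ = λ/μ
ρ = 11.3/20.3 = 0.5567
The server is busy 55.67% of the time.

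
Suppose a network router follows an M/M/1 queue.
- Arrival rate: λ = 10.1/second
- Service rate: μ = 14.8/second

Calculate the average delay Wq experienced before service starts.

First, compute utilization: ρ = λ/μ = 10.1/14.8 = 0.6824
For M/M/1: Wq = λ/(μ(μ-λ))
Wq = 10.1/(14.8 × (14.8-10.1))
Wq = 10.1/(14.8 × 4.70)
Wq = 0.1452 seconds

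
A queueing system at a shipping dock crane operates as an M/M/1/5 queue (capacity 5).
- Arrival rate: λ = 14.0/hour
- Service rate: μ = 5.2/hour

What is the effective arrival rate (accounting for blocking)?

ρ = λ/μ = 14.0/5.2 = 2.6923
P₀ = (1-ρ)/(1-ρ^(K+1)) = (1-2.6923)/(1-2.6923^6) = -1.6923/-379.8384 = 0.004455
P_K = P₀×ρ^K = 0.004455 × 2.6923^5 = 0.004455 × 141.4547 = 0.6302
λ_eff = λ(1-P_K) = 14.0 × (1 - 0.63023) = 14.0 × 0.36977 = 5.1768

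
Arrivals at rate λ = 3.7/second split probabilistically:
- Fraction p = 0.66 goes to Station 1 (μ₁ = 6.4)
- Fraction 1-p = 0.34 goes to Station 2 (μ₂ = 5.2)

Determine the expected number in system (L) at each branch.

Effective rates: λ₁ = 3.7×0.66 = 2.442, λ₂ = 3.7×0.34 = 1.258
Station 1: ρ₁ = 2.442/6.4 = 0.38156, L₁ = ρ₁/(1-ρ₁) = 0.38156/(1-0.38156) = 0.6170
Station 2: ρ₂ = 1.258/5.2 = 0.2419, L₂ = ρ₂/(1-ρ₂) = 0.2419/(1-0.2419) = 0.3191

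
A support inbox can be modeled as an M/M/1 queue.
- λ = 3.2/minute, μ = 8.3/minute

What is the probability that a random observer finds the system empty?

ρ = λ/μ = 3.2/8.3 = 0.3855
P(0) = 1 - ρ = 1 - 0.3855 = 0.6145
The server is idle 61.45% of the time.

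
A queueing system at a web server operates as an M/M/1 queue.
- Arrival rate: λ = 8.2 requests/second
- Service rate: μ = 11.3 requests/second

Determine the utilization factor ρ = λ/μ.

Server utilization: ρ = λ/μ
ρ = 8.2/11.3 = 0.7257
The server is busy 72.57% of the time.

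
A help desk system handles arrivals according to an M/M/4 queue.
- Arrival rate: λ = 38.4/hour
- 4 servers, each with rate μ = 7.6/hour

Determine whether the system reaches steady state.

Stability requires ρ = λ/(cμ) < 1
ρ = 38.4/(4 × 7.6) = 38.4/30.40 = 1.2632
Since 1.2632 ≥ 1, the system is UNSTABLE.
Need c > λ/μ = 38.4/7.6 = 5.05.
Minimum servers needed: c = 6.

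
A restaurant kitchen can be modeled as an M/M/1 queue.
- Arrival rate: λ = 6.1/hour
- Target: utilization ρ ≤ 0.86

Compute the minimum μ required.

ρ = λ/μ, so μ = λ/ρ
μ ≥ 6.1/0.86 = 7.0930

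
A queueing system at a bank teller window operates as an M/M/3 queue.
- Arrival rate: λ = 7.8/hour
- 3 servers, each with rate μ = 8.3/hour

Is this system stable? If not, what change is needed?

Stability requires ρ = λ/(cμ) < 1
ρ = 7.8/(3 × 8.3) = 7.8/24.90 = 0.3133
Since 0.3133 < 1, the system is STABLE.
The servers are busy 31.33% of the time.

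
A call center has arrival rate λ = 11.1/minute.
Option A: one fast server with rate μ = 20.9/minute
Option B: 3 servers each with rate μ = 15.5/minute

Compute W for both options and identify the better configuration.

Option A: single server μ = 20.9 (M/M/1)
  ρ_A = 11.1/20.9 = 0.5311
  W_A = 1/(μ-λ) = 1/(20.9-11.1) = 1/9.80 = 0.1020

Option B: 3 servers μ = 15.5 (M/M/3)
  ρ_B = λ/(cμ) = 11.1/(3×15.5) = 0.2387
  Offered load a = λ/μ = cρ = 11.1/15.5 = 0.7161
  P₀ = [ Σₙ₌₀^2 aⁿ/n! + a^3/(3!(1-ρ)) ]⁻¹
  Σ = a^0/0! + a^1/1! + a^2/2! = 1.0000 + 0.7161 + 0.2564 = 1.9725
  a^3/(3!(1-ρ)) = 0.36726/(6 × 0.76129) = 0.08040
  P₀ = 1/(1.9725 + 0.08040) = 0.4871
  Lq = P₀·a^3·ρ / (3!(1-ρ)²) = 0.4871 × 0.3673 × 0.2387 / (6 × 0.5796) = 0.01228
  Wq_B = Lq/λ = 0.01228/11.1 = 0.0011063
  W_B = Wq_B + 1/μ = 0.0011063 + 0.064516 = 0.06562

Since W_B = 0.06562 < W_A = 0.1020, Option B (multiple servers) has the shorter time in system.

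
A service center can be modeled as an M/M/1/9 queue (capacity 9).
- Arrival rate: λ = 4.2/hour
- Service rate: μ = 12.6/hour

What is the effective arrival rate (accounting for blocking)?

ρ = λ/μ = 4.2/12.6 = 0.33333
P₀ = (1-ρ)/(1-ρ^(K+1)) = (1-0.33333)/(1-0.33333^10) = 0.6667/1.0000 = 0.6667
P_K = P₀×ρ^K = 0.6667 × 0.33333^9 = 0.6667 × 0.00005080 = 0.00003387
λ_eff = λ(1-P_K) = 4.2 × (1 - 0.00003387) = 4.2 × 0.99997 = 4.1999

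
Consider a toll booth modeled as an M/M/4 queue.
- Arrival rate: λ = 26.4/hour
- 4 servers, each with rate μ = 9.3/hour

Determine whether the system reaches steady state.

Stability requires ρ = λ/(cμ) < 1
ρ = 26.4/(4 × 9.3) = 26.4/37.20 = 0.7097
Since 0.7097 < 1, the system is STABLE.
The servers are busy 70.97% of the time.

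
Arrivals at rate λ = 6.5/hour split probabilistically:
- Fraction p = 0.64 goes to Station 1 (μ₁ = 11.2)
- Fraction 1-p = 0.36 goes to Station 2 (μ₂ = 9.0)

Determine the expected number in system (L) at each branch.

Effective rates: λ₁ = 6.5×0.64 = 4.16, λ₂ = 6.5×0.36 = 2.34
Station 1: ρ₁ = 4.16/11.2 = 0.37143, L₁ = ρ₁/(1-ρ₁) = 0.37143/(1-0.37143) = 0.5909
Station 2: ρ₂ = 2.34/9.0 = 0.2600, L₂ = ρ₂/(1-ρ₂) = 0.2600/(1-0.2600) = 0.3514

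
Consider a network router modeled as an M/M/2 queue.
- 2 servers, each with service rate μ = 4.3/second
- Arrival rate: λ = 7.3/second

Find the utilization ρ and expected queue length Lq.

Traffic intensity: ρ = λ/(cμ) = 7.3/(2×4.3) = 0.8488
Since ρ = 0.8488 < 1, system is stable.
Offered load a = λ/μ = cρ = 7.3/4.3 = 1.6977
P₀ = [ Σₙ₌₀^1 aⁿ/n! + a^2/(2!(1-ρ)) ]⁻¹
Σ = a^0/0! + a^1/1! = 1.0000 + 1.6977 = 2.6977
a^2/(2!(1-ρ)) = 2.88210/(2 × 0.151163) = 9.5331
P₀ = 1/(2.6977 + 9.5331) = 0.08176
Lq = P₀·a^2·ρ / (2!(1-ρ)²) = 0.0817610 × 2.88210 × 0.848837 / (2 × 0.0228502) = 4.3768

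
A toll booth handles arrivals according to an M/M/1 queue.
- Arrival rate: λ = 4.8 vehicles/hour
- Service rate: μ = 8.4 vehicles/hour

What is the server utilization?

Server utilization: ρ = λ/μ
ρ = 4.8/8.4 = 0.5714
The server is busy 57.14% of the time.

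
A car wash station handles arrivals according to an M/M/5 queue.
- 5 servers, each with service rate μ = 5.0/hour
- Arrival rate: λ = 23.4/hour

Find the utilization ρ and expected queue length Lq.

Traffic intensity: ρ = λ/(cμ) = 23.4/(5×5.0) = 0.9360
Since ρ = 0.9360 < 1, system is stable.
Offered load a = λ/μ = cρ = 23.4/5.0 = 4.6800
P₀ = [ Σₙ₌₀^4 aⁿ/n! + a^5/(5!(1-ρ)) ]⁻¹
Σ = a^0/0! + a^1/1! + a^2/2! + a^3/3! + a^4/4! = 1.0000 + 4.6800 + 10.9512 + 17.0839 + 19.9881 = 53.7032
a^5/(5!(1-ρ)) = 2245.0668/(120 × 0.06400) = 292.3264
P₀ = 1/(53.7032 + 292.3264) = 0.002890
Lq = P₀·a^5·ρ / (5!(1-ρ)²) = 0.00288993 × 2245.0668 × 0.936000 / (120 × 0.00409600) = 12.3552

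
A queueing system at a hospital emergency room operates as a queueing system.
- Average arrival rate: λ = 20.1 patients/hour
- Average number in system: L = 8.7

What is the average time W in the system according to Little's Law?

Little's Law: L = λW, so W = L/λ
W = 8.7/20.1 = 0.4328 hours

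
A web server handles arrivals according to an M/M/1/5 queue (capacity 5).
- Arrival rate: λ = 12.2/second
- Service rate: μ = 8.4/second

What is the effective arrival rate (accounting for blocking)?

ρ = λ/μ = 12.2/8.4 = 1.45238
P₀ = (1-ρ)/(1-ρ^(K+1)) = (1-1.45238)/(1-1.45238^6) = -0.45238/-8.3860 = 0.05394
P_K = P₀×ρ^K = 0.05394 × 1.45238^5 = 0.05394 × 6.4625 = 0.3486
λ_eff = λ(1-P_K) = 12.2 × (1 - 0.348617) = 12.2 × 0.651383 = 7.9469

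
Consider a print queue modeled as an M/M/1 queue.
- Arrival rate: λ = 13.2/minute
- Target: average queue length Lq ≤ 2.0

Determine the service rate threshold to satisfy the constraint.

For M/M/1: Lq = λ²/(μ(μ-λ))
Need Lq ≤ 2.0, i.e. μ(μ-λ) ≥ λ²/2.0
μ² - 13.2μ - 174.24/2.0 ≥ 0  →  μ² - 13.2μ - 87.1200 ≥ 0
Quadratic formula (positive root): μ = [λ + √(λ² + 4×87.1200)]/2
Discriminant: 174.24 + 4×87.1200 = 522.7200, √522.7200 = 22.8631
μ ≥ (13.2 + 22.8631)/2 = 18.0315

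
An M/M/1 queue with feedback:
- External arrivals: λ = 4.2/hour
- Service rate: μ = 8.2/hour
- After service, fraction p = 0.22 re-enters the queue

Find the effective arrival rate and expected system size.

Effective arrival rate: λ_eff = λ/(1-p) = 4.2/(1-0.22) = 4.2/0.78 = 5.3846
ρ = λ_eff/μ = 5.3846/8.2 = 0.65666
L = ρ/(1-ρ) = 0.65666/(1-0.65666) = 1.9126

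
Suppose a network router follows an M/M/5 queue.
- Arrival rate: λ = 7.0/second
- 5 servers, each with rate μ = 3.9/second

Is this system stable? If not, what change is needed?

Stability requires ρ = λ/(cμ) < 1
ρ = 7.0/(5 × 3.9) = 7.0/19.50 = 0.3590
Since 0.3590 < 1, the system is STABLE.
The servers are busy 35.90% of the time.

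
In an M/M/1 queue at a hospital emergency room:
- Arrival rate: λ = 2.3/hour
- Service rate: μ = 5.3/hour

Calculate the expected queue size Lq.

ρ = λ/μ = 2.3/5.3 = 0.4340
For M/M/1: Lq = λ²/(μ(μ-λ))
Lq = 5.29/(5.3 × 3.00)
Lq = 0.3327 patients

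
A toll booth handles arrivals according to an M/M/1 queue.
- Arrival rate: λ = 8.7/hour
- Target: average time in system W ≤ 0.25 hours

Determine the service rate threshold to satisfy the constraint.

For M/M/1: W = 1/(μ-λ)
Need W ≤ 0.25, so 1/(μ-λ) ≤ 0.25
μ - λ ≥ 1/0.25 = 4.0000
μ ≥ 8.7 + 4.0000 = 12.7000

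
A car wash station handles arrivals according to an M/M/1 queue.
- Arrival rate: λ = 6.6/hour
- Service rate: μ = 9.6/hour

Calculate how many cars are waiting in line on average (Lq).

ρ = λ/μ = 6.6/9.6 = 0.6875
For M/M/1: Lq = λ²/(μ(μ-λ))
Lq = 43.56/(9.6 × 3.00)
Lq = 1.5125 cars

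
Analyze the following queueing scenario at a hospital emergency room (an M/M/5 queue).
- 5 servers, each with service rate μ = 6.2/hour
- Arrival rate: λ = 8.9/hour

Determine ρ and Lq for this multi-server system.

Traffic intensity: ρ = λ/(cμ) = 8.9/(5×6.2) = 0.2871
Since ρ = 0.2871 < 1, system is stable.
Offered load a = λ/μ = cρ = 8.9/6.2 = 1.4355
P₀ = [ Σₙ₌₀^4 aⁿ/n! + a^5/(5!(1-ρ)) ]⁻¹
Σ = a^0/0! + a^1/1! + a^2/2! + a^3/3! + a^4/4! = 1.0000 + 1.4355 + 1.0303 + 0.4930 + 0.1769 = 4.1357
a^5/(5!(1-ρ)) = 6.0953/(120 × 0.7129) = 0.07125
P₀ = 1/(4.1357 + 0.07125) = 0.2377
Lq = P₀·a^5·ρ / (5!(1-ρ)²) = 0.23770 × 6.0953 × 0.28710 / (120 × 0.50823) = 0.006820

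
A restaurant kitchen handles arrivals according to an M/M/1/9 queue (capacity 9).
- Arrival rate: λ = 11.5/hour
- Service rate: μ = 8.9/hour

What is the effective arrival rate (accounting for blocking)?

ρ = λ/μ = 11.5/8.9 = 1.292135
P₀ = (1-ρ)/(1-ρ^(K+1)) = (1-1.292135)/(1-1.292135^10) = -0.29214/-11.9741 = 0.02440
P_K = P₀×ρ^K = 0.02440 × 1.292135^9 = 0.02440 × 10.0409 = 0.2450
λ_eff = λ(1-P_K) = 11.5 × (1 - 0.244968) = 11.5 × 0.755032 = 8.6829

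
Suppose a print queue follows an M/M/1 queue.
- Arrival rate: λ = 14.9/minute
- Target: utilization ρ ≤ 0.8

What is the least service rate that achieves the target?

ρ = λ/μ, so μ = λ/ρ
μ ≥ 14.9/0.8 = 18.6250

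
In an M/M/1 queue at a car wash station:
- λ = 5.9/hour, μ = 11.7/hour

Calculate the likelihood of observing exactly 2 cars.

ρ = λ/μ = 5.9/11.7 = 0.5043
P(n) = (1-ρ)ρⁿ
P(2) = (1-0.5043) × 0.5043^2
P(2) = 0.4957 × 0.2543
P(2) = 0.1261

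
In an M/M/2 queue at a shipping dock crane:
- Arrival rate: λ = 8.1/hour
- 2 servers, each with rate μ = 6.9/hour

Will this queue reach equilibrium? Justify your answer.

Stability requires ρ = λ/(cμ) < 1
ρ = 8.1/(2 × 6.9) = 8.1/13.80 = 0.5870
Since 0.5870 < 1, the system is STABLE.
The servers are busy 58.70% of the time.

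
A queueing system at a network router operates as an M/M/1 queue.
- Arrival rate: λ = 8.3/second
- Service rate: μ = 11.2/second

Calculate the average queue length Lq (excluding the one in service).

ρ = λ/μ = 8.3/11.2 = 0.7411
For M/M/1: Lq = λ²/(μ(μ-λ))
Lq = 68.89/(11.2 × 2.90)
Lq = 2.1210 packets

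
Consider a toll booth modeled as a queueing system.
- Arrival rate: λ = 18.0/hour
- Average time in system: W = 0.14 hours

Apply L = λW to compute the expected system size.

Little's Law: L = λW
L = 18.0 × 0.14 = 2.5200 vehicles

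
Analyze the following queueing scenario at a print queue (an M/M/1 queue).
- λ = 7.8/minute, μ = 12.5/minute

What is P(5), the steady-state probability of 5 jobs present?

ρ = λ/μ = 7.8/12.5 = 0.6240
P(n) = (1-ρ)ρⁿ
P(5) = (1-0.6240) × 0.6240^5
P(5) = 0.3760 × 0.09461
P(5) = 0.03557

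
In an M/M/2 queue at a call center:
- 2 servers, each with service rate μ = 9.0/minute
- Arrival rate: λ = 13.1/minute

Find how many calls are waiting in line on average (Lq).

Traffic intensity: ρ = λ/(cμ) = 13.1/(2×9.0) = 0.7278
Since ρ = 0.7278 < 1, system is stable.
Offered load a = λ/μ = cρ = 13.1/9.0 = 1.4556
P₀ = [ Σₙ₌₀^1 aⁿ/n! + a^2/(2!(1-ρ)) ]⁻¹
Σ = a^0/0! + a^1/1! = 1.0000 + 1.4556 = 2.4556
a^2/(2!(1-ρ)) = 2.11864/(2 × 0.272222) = 3.8914
P₀ = 1/(2.4556 + 3.8914) = 0.1576
Lq = P₀·a^2·ρ / (2!(1-ρ)²) = 0.15756 × 2.1186 × 0.72778 / (2 × 0.074105) = 1.6391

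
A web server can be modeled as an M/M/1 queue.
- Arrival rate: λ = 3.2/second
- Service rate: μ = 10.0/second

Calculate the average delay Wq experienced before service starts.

First, compute utilization: ρ = λ/μ = 3.2/10.0 = 0.3200
For M/M/1: Wq = λ/(μ(μ-λ))
Wq = 3.2/(10.0 × (10.0-3.2))
Wq = 3.2/(10.0 × 6.80)
Wq = 0.04706 seconds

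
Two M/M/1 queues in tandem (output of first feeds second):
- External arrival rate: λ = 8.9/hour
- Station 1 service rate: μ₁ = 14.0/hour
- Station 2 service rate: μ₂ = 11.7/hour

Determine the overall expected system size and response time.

By Jackson's theorem, each station behaves as independent M/M/1.
Station 1: ρ₁ = 8.9/14.0 = 0.6357, L₁ = ρ₁/(1-ρ₁) = λ/(μ₁-λ) = 8.9/5.10 = 1.7451
Station 2: ρ₂ = 8.9/11.7 = 0.7607, L₂ = ρ₂/(1-ρ₂) = λ/(μ₂-λ) = 8.9/2.80 = 3.1786
Total: L = L₁ + L₂ = 1.7451 + 3.1786 = 4.9237
W = L/λ = 4.9237/8.9 = 0.5532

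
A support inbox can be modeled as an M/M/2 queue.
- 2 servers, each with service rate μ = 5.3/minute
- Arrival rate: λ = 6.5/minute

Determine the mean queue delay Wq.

Traffic intensity: ρ = λ/(cμ) = 6.5/(2×5.3) = 0.6132
Since ρ = 0.6132 < 1, system is stable.
Offered load a = λ/μ = cρ = 6.5/5.3 = 1.2264
P₀ = [ Σₙ₌₀^1 aⁿ/n! + a^2/(2!(1-ρ)) ]⁻¹
Σ = a^0/0! + a^1/1! = 1.0000 + 1.2264 = 2.2264
a^2/(2!(1-ρ)) = 1.5041/(2 × 0.3868) = 1.9443
P₀ = 1/(2.2264 + 1.9443) = 0.2398
Lq = P₀·a^2·ρ / (2!(1-ρ)²) = 0.23977 × 1.5041 × 0.61321 / (2 × 0.14961) = 0.7391
Wq = Lq/λ = 0.7391/6.5 = 0.1137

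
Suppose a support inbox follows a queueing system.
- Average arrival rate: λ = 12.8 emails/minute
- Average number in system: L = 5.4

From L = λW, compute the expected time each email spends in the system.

Little's Law: L = λW, so W = L/λ
W = 5.4/12.8 = 0.4219 minutes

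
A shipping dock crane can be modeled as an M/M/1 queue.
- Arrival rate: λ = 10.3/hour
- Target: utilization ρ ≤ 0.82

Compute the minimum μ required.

ρ = λ/μ, so μ = λ/ρ
μ ≥ 10.3/0.82 = 12.5610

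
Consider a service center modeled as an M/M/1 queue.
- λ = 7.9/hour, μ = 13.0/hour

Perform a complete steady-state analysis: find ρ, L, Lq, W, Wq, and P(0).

Step 1: ρ = λ/μ = 7.9/13.0 = 0.6077
Step 2: L = λ/(μ-λ) = 7.9/5.10 = 1.5490
Step 3: Lq = λ²/(μ(μ-λ)) = 62.41/(13.0×5.10) = 0.9413
Step 4: W = 1/(μ-λ) = 1/5.10 = 0.19608
Step 5: Wq = λ/(μ(μ-λ)) = 7.9/(13.0×5.10) = 0.1192
Step 6: P(0) = 1-ρ = 0.3923
Verify: L = λW = 7.9×0.19608 = 1.5490 ✔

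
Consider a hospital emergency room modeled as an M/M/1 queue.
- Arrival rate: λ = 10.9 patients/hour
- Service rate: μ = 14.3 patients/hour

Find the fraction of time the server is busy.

Server utilization: ρ = λ/μ
ρ = 10.9/14.3 = 0.7622
The server is busy 76.22% of the time.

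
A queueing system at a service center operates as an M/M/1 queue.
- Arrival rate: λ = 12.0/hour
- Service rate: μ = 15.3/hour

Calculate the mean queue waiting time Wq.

First, compute utilization: ρ = λ/μ = 12.0/15.3 = 0.7843
For M/M/1: Wq = λ/(μ(μ-λ))
Wq = 12.0/(15.3 × (15.3-12.0))
Wq = 12.0/(15.3 × 3.30)
Wq = 0.2377 hours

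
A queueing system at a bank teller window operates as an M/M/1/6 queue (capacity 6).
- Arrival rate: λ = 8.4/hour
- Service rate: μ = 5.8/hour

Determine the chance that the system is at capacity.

ρ = λ/μ = 8.4/5.8 = 1.4483
P₀ = (1-ρ)/(1-ρ^(K+1)) = (1-1.4483)/(1-1.4483^7) = -0.4483/-12.3663 = 0.03625
P_K = P₀×ρ^K = 0.036252 × 1.4483^6 = 0.036252 × 9.2289 = 0.3346
Blocking probability = 33.46%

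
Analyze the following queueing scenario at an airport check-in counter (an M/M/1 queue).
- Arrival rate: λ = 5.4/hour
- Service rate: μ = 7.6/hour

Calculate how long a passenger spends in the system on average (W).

First, compute utilization: ρ = λ/μ = 5.4/7.6 = 0.7105
For M/M/1: W = 1/(μ-λ)
W = 1/(7.6-5.4) = 1/2.20
W = 0.4545 hours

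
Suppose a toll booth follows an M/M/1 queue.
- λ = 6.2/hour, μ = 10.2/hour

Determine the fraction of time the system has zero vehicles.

ρ = λ/μ = 6.2/10.2 = 0.6078
P(0) = 1 - ρ = 1 - 0.6078 = 0.3922
The server is idle 39.22% of the time.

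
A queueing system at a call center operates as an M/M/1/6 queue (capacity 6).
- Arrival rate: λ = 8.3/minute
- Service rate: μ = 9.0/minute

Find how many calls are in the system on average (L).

ρ = λ/μ = 8.3/9.0 = 0.92222
P₀ = (1-ρ)/(1-ρ^(K+1)) = (1-0.92222)/(1-0.92222^7) = 0.07778/0.4327 = 0.1798
P_K = P₀×ρ^K = 0.1798 × 0.92222^6 = 0.1798 × 0.6152 = 0.1106
L = ρ[1 - (K+1)ρ^K + Kρ^(K+1)] / [(1-ρ)(1-ρ^(K+1))]
L = 0.92222 × (1 - 7×0.615187 + 6×0.567338) / ((1 - 0.92222) × (1 - 0.567338)) = 2.6779 calls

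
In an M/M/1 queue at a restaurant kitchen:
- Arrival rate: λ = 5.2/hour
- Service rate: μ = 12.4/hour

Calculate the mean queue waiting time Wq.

First, compute utilization: ρ = λ/μ = 5.2/12.4 = 0.4194
For M/M/1: Wq = λ/(μ(μ-λ))
Wq = 5.2/(12.4 × (12.4-5.2))
Wq = 5.2/(12.4 × 7.20)
Wq = 0.05824 hours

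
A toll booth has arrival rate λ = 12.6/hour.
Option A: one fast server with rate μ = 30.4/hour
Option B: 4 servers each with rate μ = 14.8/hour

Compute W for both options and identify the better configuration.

Option A: single server μ = 30.4 (M/M/1)
  ρ_A = 12.6/30.4 = 0.4145
  W_A = 1/(μ-λ) = 1/(30.4-12.6) = 1/17.80 = 0.05618

Option B: 4 servers μ = 14.8 (M/M/4)
  ρ_B = λ/(cμ) = 12.6/(4×14.8) = 0.2128
  Offered load a = λ/μ = cρ = 12.6/14.8 = 0.8514
  P₀ = [ Σₙ₌₀^3 aⁿ/n! + a^4/(4!(1-ρ)) ]⁻¹
  Σ = a^0/0! + a^1/1! + a^2/2! + a^3/3! = 1.0000 + 0.8514 + 0.3624 + 0.1028 = 2.3166
  a^4/(4!(1-ρ)) = 0.52533/(24 × 0.78716) = 0.02781
  P₀ = 1/(2.3166 + 0.02781) = 0.4265
  Lq = P₀·a^4·ρ / (4!(1-ρ)²) = 0.42655 × 0.52533 × 0.21284 / (24 × 0.61962) = 0.003207
  Wq_B = Lq/λ = 0.003207/12.6 = 0.0002545
  W_B = Wq_B + 1/μ = 0.0002545 + 0.06757 = 0.06782

Since W_A = 0.05618 < W_B = 0.06782, Option A (single fast server) has the shorter time in system.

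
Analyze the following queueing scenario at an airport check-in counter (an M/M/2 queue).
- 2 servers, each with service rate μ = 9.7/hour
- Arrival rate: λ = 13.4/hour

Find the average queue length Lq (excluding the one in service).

Traffic intensity: ρ = λ/(cμ) = 13.4/(2×9.7) = 0.6907
Since ρ = 0.6907 < 1, system is stable.
Offered load a = λ/μ = cρ = 13.4/9.7 = 1.3814
P₀ = [ Σₙ₌₀^1 aⁿ/n! + a^2/(2!(1-ρ)) ]⁻¹
Σ = a^0/0! + a^1/1! = 1.0000 + 1.3814 = 2.3814
a^2/(2!(1-ρ)) = 1.9084/(2 × 0.30928) = 3.0852
P₀ = 1/(2.3814 + 3.0852) = 0.1829
Lq = P₀·a^2·ρ / (2!(1-ρ)²) = 0.182927 × 1.90839 × 0.690722 / (2 × 0.0956531) = 1.2604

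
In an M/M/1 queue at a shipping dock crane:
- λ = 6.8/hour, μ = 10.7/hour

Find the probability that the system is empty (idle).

ρ = λ/μ = 6.8/10.7 = 0.6355
P(0) = 1 - ρ = 1 - 0.6355 = 0.3645
The server is idle 36.45% of the time.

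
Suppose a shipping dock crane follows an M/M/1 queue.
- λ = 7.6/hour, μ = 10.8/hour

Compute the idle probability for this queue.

ρ = λ/μ = 7.6/10.8 = 0.7037
P(0) = 1 - ρ = 1 - 0.7037 = 0.2963
The server is idle 29.63% of the time.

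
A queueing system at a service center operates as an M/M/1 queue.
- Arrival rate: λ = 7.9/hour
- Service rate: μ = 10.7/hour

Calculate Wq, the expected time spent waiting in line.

First, compute utilization: ρ = λ/μ = 7.9/10.7 = 0.7383
For M/M/1: Wq = λ/(μ(μ-λ))
Wq = 7.9/(10.7 × (10.7-7.9))
Wq = 7.9/(10.7 × 2.80)
Wq = 0.2637 hours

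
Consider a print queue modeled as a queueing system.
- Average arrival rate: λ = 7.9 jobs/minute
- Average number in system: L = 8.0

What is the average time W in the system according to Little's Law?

Little's Law: L = λW, so W = L/λ
W = 8.0/7.9 = 1.0127 minutes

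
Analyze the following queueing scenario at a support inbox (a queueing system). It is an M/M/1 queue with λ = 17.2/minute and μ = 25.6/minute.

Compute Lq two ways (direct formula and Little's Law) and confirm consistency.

Method 1 (direct): Lq = λ²/(μ(μ-λ)) = 295.84/(25.6 × 8.40) = 1.3757

Method 2 (Little's Law):
W = 1/(μ-λ) = 1/8.40 = 0.1190476
Wq = W - 1/μ = 0.1190476 - 0.03906250 = 0.079985
Lq = λWq = 17.2 × 0.079985 = 1.3757 ✔ (matches Method 1)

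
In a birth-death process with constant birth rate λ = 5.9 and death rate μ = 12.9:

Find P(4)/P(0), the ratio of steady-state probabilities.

For constant rates: P(n)/P(0) = (λ/μ)^n
P(4)/P(0) = (5.9/12.9)^4 = 0.45736^4 = 0.04376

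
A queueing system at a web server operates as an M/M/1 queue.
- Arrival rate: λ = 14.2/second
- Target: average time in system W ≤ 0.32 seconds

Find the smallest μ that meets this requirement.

For M/M/1: W = 1/(μ-λ)
Need W ≤ 0.32, so 1/(μ-λ) ≤ 0.32
μ - λ ≥ 1/0.32 = 3.1250
μ ≥ 14.2 + 3.1250 = 17.3250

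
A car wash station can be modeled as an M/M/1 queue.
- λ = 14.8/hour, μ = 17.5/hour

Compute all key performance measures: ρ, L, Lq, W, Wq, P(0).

Step 1: ρ = λ/μ = 14.8/17.5 = 0.8457
Step 2: L = λ/(μ-λ) = 14.8/2.70 = 5.4815
Step 3: Lq = λ²/(μ(μ-λ)) = 219.04/(17.5×2.70) = 4.6358
Step 4: W = 1/(μ-λ) = 1/2.70 = 0.37037
Step 5: Wq = λ/(μ(μ-λ)) = 14.8/(17.5×2.70) = 0.3132
Step 6: P(0) = 1-ρ = 0.1543
Verify: L = λW = 14.8×0.37037 = 5.4815 ✔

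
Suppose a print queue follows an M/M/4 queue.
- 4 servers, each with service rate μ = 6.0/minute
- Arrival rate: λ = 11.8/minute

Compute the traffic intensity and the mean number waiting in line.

Traffic intensity: ρ = λ/(cμ) = 11.8/(4×6.0) = 0.4917
Since ρ = 0.4917 < 1, system is stable.
Offered load a = λ/μ = cρ = 11.8/6.0 = 1.9667
P₀ = [ Σₙ₌₀^3 aⁿ/n! + a^4/(4!(1-ρ)) ]⁻¹
Σ = a^0/0! + a^1/1! + a^2/2! + a^3/3! = 1.00000 + 1.96667 + 1.93389 + 1.26777 = 6.1683
a^4/(4!(1-ρ)) = 14.9597/(24 × 0.50833) = 1.2262
P₀ = 1/(6.1683 + 1.2262) = 0.1352
Lq = P₀·a^4·ρ / (4!(1-ρ)²) = 0.1352 × 14.9597 × 0.4917 / (24 × 0.2584) = 0.1604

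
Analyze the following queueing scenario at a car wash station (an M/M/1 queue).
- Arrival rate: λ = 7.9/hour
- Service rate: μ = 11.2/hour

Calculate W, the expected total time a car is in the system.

First, compute utilization: ρ = λ/μ = 7.9/11.2 = 0.7054
For M/M/1: W = 1/(μ-λ)
W = 1/(11.2-7.9) = 1/3.30
W = 0.3030 hours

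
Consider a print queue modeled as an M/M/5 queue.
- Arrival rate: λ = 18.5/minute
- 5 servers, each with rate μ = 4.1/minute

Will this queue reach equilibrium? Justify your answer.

Stability requires ρ = λ/(cμ) < 1
ρ = 18.5/(5 × 4.1) = 18.5/20.50 = 0.9024
Since 0.9024 < 1, the system is STABLE.
The servers are busy 90.24% of the time.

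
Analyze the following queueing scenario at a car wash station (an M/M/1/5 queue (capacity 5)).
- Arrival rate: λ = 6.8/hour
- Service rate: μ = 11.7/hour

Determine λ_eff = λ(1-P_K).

ρ = λ/μ = 6.8/11.7 = 0.5812
P₀ = (1-ρ)/(1-ρ^(K+1)) = (1-0.5812)/(1-0.5812^6) = 0.4188/0.9615 = 0.4356
P_K = P₀×ρ^K = 0.4356 × 0.5812^5 = 0.4356 × 0.06632 = 0.02889
λ_eff = λ(1-P_K) = 6.8 × (1 - 0.028887) = 6.8 × 0.971113 = 6.6036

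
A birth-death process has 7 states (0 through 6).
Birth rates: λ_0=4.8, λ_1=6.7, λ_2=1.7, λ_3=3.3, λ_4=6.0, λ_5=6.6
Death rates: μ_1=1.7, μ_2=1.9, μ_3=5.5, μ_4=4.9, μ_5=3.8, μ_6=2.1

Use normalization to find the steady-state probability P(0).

Ratios P(n)/P(0) = (λ₀···λₙ₋₁)/(μ₁···μₙ):
P(1)/P(0) = (4.8)/(1.7) = 2.823529
P(2)/P(0) = (4.8×6.7)/(1.7×1.9) = 9.956656
P(3)/P(0) = (4.8×6.7×1.7)/(1.7×1.9×5.5) = 3.077512
P(4)/P(0) = (4.8×6.7×1.7×3.3)/(1.7×1.9×5.5×4.9) = 2.072610
P(5)/P(0) = (4.8×6.7×1.7×3.3×6.0)/(1.7×1.9×5.5×4.9×3.8) = 3.272542
P(6)/P(0) = (4.8×6.7×1.7×3.3×6.0×6.6)/(1.7×1.9×5.5×4.9×3.8×2.1) = 10.28513

Normalization: ∑ P(n) = 1
P(0) × (1.000000 + 2.823529 + 9.956656 + 3.077512 + 2.072610 + 3.272542 + 10.28513) = 1
P(0) × 32.4880 = 1
P(0) = 1/32.4880 = 0.03078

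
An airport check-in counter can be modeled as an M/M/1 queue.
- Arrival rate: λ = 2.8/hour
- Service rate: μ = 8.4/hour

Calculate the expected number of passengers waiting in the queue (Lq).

ρ = λ/μ = 2.8/8.4 = 0.3333
For M/M/1: Lq = λ²/(μ(μ-λ))
Lq = 7.84/(8.4 × 5.60)
Lq = 0.1667 passengers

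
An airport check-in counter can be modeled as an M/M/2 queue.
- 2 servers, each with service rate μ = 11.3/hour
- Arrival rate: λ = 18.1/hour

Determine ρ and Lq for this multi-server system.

Traffic intensity: ρ = λ/(cμ) = 18.1/(2×11.3) = 0.8009
Since ρ = 0.8009 < 1, system is stable.
Offered load a = λ/μ = cρ = 18.1/11.3 = 1.6018
P₀ = [ Σₙ₌₀^1 aⁿ/n! + a^2/(2!(1-ρ)) ]⁻¹
Σ = a^0/0! + a^1/1! = 1.0000 + 1.6018 = 2.6018
a^2/(2!(1-ρ)) = 2.56567/(2 × 0.199115) = 6.4427
P₀ = 1/(2.6018 + 6.4427) = 0.1106
Lq = P₀·a^2·ρ / (2!(1-ρ)²) = 0.110565 × 2.56567 × 0.800885 / (2 × 0.0396468) = 2.8652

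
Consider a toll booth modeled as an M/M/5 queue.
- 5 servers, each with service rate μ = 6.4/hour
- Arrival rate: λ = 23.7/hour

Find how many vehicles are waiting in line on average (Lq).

Traffic intensity: ρ = λ/(cμ) = 23.7/(5×6.4) = 0.7406
Since ρ = 0.7406 < 1, system is stable.
Offered load a = λ/μ = cρ = 23.7/6.4 = 3.7031
P₀ = [ Σₙ₌₀^4 aⁿ/n! + a^5/(5!(1-ρ)) ]⁻¹
Σ = a^0/0! + a^1/1! + a^2/2! + a^3/3! + a^4/4! = 1.0000 + 3.7031 + 6.8566 + 8.4636 + 7.8354 = 27.8587
a^5/(5!(1-ρ)) = 696.3729/(120 × 0.259375) = 22.3734
P₀ = 1/(27.8587 + 22.3734) = 0.01991
Lq = P₀·a^5·ρ / (5!(1-ρ)²) = 0.01991 × 696.3729 × 0.7406 / (120 × 0.06728) = 1.2718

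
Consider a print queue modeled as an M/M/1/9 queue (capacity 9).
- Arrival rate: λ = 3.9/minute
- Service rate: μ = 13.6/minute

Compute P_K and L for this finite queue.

ρ = λ/μ = 3.9/13.6 = 0.286765
P₀ = (1-ρ)/(1-ρ^(K+1)) = (1-0.286765)/(1-0.286765^10) = 0.7132/1.0000 = 0.7132
P_K = P₀×ρ^K = 0.71324 × 0.286765^9 = 0.71324 × 0.000013114 = 0.000009353
Blocking probability P_9 = 0.000009353 (0.0009353%)
L = ρ[1 - (K+1)ρ^K + Kρ^(K+1)] / [(1-ρ)(1-ρ^(K+1))]
L = 0.286765 × (1 - 10×0.00001311 + 9×0.000003761) / ((1 - 0.286765) × (1 - 0.000003761)) = 0.4020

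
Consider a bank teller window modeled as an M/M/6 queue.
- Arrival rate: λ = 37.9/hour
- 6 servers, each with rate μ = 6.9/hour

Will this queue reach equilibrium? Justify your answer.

Stability requires ρ = λ/(cμ) < 1
ρ = 37.9/(6 × 6.9) = 37.9/41.40 = 0.9155
Since 0.9155 < 1, the system is STABLE.
The servers are busy 91.55% of the time.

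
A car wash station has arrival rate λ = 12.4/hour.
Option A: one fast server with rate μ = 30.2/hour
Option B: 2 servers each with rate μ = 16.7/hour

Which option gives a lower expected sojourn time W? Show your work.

Option A: single server μ = 30.2 (M/M/1)
  ρ_A = 12.4/30.2 = 0.4106
  W_A = 1/(μ-λ) = 1/(30.2-12.4) = 1/17.80 = 0.05618

Option B: 2 servers μ = 16.7 (M/M/2)
  ρ_B = λ/(cμ) = 12.4/(2×16.7) = 0.3713
  Offered load a = λ/μ = cρ = 12.4/16.7 = 0.7425
  P₀ = [ Σₙ₌₀^1 aⁿ/n! + a^2/(2!(1-ρ)) ]⁻¹
  Σ = a^0/0! + a^1/1! = 1.0000 + 0.7425 = 1.7425
  a^2/(2!(1-ρ)) = 0.5513/(2 × 0.6287) = 0.4384
  P₀ = 1/(1.7425 + 0.4384) = 0.4585
  Lq = P₀·a^2·ρ / (2!(1-ρ)²) = 0.4585 × 0.5513 × 0.3713 / (2 × 0.3953) = 0.1187
  Wq_B = Lq/λ = 0.1187/12.4 = 0.009573
  W_B = Wq_B + 1/μ = 0.009573 + 0.05988 = 0.06945

Since W_A = 0.05618 < W_B = 0.06945, Option A (single fast server) has the shorter time in system.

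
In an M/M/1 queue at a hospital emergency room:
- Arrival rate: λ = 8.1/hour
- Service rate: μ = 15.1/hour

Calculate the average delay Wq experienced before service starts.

First, compute utilization: ρ = λ/μ = 8.1/15.1 = 0.5364
For M/M/1: Wq = λ/(μ(μ-λ))
Wq = 8.1/(15.1 × (15.1-8.1))
Wq = 8.1/(15.1 × 7.00)
Wq = 0.07663 hours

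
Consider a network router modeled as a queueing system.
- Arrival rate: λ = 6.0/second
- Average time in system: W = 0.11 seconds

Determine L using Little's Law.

Little's Law: L = λW
L = 6.0 × 0.11 = 0.6600 packets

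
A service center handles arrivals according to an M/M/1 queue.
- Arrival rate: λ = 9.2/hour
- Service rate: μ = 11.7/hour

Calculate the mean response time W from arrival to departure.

First, compute utilization: ρ = λ/μ = 9.2/11.7 = 0.7863
For M/M/1: W = 1/(μ-λ)
W = 1/(11.7-9.2) = 1/2.50
W = 0.4000 hours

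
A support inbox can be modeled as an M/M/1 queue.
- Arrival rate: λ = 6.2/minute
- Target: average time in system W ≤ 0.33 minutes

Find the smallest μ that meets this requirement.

For M/M/1: W = 1/(μ-λ)
Need W ≤ 0.33, so 1/(μ-λ) ≤ 0.33
μ - λ ≥ 1/0.33 = 3.0303
μ ≥ 6.2 + 3.0303 = 9.2303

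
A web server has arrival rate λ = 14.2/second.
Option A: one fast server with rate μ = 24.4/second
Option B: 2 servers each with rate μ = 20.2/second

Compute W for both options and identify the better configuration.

Option A: single server μ = 24.4 (M/M/1)
  ρ_A = 14.2/24.4 = 0.5820
  W_A = 1/(μ-λ) = 1/(24.4-14.2) = 1/10.20 = 0.09804

Option B: 2 servers μ = 20.2 (M/M/2)
  ρ_B = λ/(cμ) = 14.2/(2×20.2) = 0.3515
  Offered load a = λ/μ = cρ = 14.2/20.2 = 0.7030
  P₀ = [ Σₙ₌₀^1 aⁿ/n! + a^2/(2!(1-ρ)) ]⁻¹
  Σ = a^0/0! + a^1/1! = 1.0000 + 0.7030 = 1.7030
  a^2/(2!(1-ρ)) = 0.4942/(2 × 0.6485) = 0.3810
  P₀ = 1/(1.70297 + 0.380999) = 0.4799
  Lq = P₀·a^2·ρ / (2!(1-ρ)²) = 0.47985 × 0.49417 × 0.35149 / (2 × 0.42057) = 0.09909
  Wq_B = Lq/λ = 0.09909/14.2 = 0.006978
  W_B = Wq_B + 1/μ = 0.006978 + 0.04950 = 0.05648

Since W_B = 0.05648 < W_A = 0.09804, Option B (multiple servers) has the shorter time in system.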